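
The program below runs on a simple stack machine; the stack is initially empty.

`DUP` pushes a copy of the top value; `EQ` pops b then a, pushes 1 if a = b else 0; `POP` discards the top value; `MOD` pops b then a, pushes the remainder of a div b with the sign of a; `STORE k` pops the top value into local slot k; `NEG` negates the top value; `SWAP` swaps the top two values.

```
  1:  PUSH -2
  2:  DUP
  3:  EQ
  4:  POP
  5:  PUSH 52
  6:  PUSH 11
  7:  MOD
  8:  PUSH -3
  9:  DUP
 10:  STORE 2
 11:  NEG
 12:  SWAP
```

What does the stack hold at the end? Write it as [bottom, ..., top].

[3, 8]

PUSH -2 -> [-2]
DUP     -> [-2, -2]
EQ      -> [1]
POP     -> []
PUSH 52 -> [52]
PUSH 11 -> [52, 11]
MOD     -> [8]
PUSH -3 -> [8, -3]
DUP     -> [8, -3, -3]
STORE 2 -> [8, -3]
NEG     -> [8, 3]
SWAP    -> [3, 8]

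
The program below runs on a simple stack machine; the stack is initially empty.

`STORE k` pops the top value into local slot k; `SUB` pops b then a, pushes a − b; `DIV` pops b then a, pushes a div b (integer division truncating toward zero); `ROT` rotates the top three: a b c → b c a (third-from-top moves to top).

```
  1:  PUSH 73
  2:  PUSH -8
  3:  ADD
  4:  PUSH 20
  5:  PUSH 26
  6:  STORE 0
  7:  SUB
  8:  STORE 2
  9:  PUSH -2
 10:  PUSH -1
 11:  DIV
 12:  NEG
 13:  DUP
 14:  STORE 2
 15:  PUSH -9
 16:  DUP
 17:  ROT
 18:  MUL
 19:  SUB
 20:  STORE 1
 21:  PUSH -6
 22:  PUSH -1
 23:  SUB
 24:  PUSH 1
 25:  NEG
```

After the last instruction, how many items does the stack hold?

2

PUSH 73 -> 73
PUSH -8 -> 73 -8
ADD     -> 65
PUSH 20 -> 65 20
PUSH 26 -> 65 20 26
STORE 0 -> 65 20
SUB     -> 45
STORE 2 -> (empty)
PUSH -2 -> -2
PUSH -1 -> -2 -1
DIV     -> 2
NEG     -> -2
DUP     -> -2 -2
STORE 2 -> -2
PUSH -9 -> -2 -9
DUP     -> -2 -9 -9
ROT     -> -9 -9 -2
MUL     -> -9 18
SUB     -> -27
STORE 1 -> (empty)
PUSH -6 -> -6
PUSH -1 -> -6 -1
SUB     -> -5
PUSH 1  -> -5 1
NEG     -> -5 -1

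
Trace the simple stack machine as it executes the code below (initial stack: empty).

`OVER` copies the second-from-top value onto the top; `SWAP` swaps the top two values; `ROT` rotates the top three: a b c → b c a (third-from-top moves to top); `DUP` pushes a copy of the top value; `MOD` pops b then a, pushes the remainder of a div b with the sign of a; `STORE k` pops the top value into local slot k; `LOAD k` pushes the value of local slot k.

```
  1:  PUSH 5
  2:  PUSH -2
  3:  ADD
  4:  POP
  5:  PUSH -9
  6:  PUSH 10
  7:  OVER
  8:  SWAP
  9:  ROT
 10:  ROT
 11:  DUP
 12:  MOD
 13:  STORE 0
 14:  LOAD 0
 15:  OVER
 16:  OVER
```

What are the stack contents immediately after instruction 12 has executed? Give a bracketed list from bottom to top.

PUSH 5   5
PUSH -2  5 -2
ADD      3
POP      (empty)
PUSH -9  -9
PUSH 10  -9 10
OVER     -9 10 -9
SWAP     -9 -9 10
ROT      -9 10 -9
ROT      10 -9 -9
DUP      10 -9 -9 -9
MOD      10 -9 0

[10, -9, 0]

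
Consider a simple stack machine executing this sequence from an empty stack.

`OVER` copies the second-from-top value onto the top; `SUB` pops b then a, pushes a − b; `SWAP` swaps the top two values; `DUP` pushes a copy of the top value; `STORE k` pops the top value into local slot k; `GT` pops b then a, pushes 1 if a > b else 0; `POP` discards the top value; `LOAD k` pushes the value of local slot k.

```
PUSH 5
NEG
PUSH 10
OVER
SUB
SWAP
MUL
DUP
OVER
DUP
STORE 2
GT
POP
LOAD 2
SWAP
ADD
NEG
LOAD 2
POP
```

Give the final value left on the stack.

PUSH 5  : 5
NEG     : -5
PUSH 10 : -5 10
OVER    : -5 10 -5
SUB     : -5 15
SWAP    : 15 -5
MUL     : -75
DUP     : -75 -75
OVER    : -75 -75 -75
DUP     : -75 -75 -75 -75
STORE 2 : -75 -75 -75
GT      : -75 0
POP     : -75
LOAD 2  : -75 -75
SWAP    : -75 -75
ADD     : -150
NEG     : 150
LOAD 2  : 150 -75
POP     : 150

150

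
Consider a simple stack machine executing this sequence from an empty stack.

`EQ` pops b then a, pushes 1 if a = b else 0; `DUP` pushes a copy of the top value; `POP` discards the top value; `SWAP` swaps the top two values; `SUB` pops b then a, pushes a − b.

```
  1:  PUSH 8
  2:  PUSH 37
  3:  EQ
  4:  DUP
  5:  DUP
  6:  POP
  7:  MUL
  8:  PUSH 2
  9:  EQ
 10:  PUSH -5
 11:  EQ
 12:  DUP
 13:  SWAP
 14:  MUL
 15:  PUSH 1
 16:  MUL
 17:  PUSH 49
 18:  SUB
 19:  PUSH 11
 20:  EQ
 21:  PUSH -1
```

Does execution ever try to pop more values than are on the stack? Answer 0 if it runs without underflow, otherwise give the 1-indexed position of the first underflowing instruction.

0

PUSH 8  -> 8
PUSH 37 -> 8 37
EQ      -> 0
DUP     -> 0 0
DUP     -> 0 0 0
POP     -> 0 0
MUL     -> 0
PUSH 2  -> 0 2
EQ      -> 0
PUSH -5 -> 0 -5
EQ      -> 0
DUP     -> 0 0
SWAP    -> 0 0
MUL     -> 0
PUSH 1  -> 0 1
MUL     -> 0
PUSH 49 -> 0 49
SUB     -> -49
PUSH 11 -> -49 11
EQ      -> 0
PUSH -1 -> 0 -1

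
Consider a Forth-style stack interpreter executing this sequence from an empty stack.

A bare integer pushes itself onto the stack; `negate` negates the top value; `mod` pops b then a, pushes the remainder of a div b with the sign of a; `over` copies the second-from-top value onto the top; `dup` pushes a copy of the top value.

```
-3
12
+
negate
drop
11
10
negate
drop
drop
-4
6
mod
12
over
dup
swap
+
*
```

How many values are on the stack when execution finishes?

2

-3     -> [-3]
12     -> [-3, 12]
+      -> [9]
negate -> [-9]
drop   -> []
11     -> [11]
10     -> [11, 10]
negate -> [11, -10]
drop   -> [11]
drop   -> []
-4     -> [-4]
6      -> [-4, 6]
mod    -> [-4]
12     -> [-4, 12]
over   -> [-4, 12, -4]
dup    -> [-4, 12, -4, -4]
swap   -> [-4, 12, -4, -4]
+      -> [-4, 12, -8]
*      -> [-4, -96]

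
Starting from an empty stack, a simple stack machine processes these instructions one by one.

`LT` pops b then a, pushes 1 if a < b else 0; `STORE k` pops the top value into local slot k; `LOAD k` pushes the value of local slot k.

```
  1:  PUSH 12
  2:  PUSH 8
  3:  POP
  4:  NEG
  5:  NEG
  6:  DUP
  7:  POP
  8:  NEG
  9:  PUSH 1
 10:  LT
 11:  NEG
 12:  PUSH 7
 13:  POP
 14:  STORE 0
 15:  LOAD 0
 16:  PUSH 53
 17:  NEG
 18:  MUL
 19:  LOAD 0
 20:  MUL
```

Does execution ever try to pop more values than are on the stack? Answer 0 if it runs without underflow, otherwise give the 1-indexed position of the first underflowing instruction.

PUSH 12 -> 12
PUSH 8  -> 12 8
POP     -> 12
NEG     -> -12
NEG     -> 12
DUP     -> 12 12
POP     -> 12
NEG     -> -12
PUSH 1  -> -12 1
LT      -> 1
NEG     -> -1
PUSH 7  -> -1 7
POP     -> -1
STORE 0 -> (empty)
LOAD 0  -> -1
PUSH 53 -> -1 53
NEG     -> -1 -53
MUL     -> 53
LOAD 0  -> 53 -1
MUL     -> -53

0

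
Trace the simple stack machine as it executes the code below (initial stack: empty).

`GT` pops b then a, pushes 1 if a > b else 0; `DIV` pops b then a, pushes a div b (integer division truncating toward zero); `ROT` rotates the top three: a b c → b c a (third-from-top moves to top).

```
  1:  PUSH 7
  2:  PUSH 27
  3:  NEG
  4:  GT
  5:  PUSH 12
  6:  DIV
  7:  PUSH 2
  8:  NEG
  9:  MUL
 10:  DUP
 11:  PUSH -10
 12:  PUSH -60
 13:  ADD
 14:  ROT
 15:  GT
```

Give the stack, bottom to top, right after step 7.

[0, 2]

PUSH 7  : [7]
PUSH 27 : [7, 27]
NEG     : [7, -27]
GT      : [1]
PUSH 12 : [1, 12]
DIV     : [0]
PUSH 2  : [0, 2]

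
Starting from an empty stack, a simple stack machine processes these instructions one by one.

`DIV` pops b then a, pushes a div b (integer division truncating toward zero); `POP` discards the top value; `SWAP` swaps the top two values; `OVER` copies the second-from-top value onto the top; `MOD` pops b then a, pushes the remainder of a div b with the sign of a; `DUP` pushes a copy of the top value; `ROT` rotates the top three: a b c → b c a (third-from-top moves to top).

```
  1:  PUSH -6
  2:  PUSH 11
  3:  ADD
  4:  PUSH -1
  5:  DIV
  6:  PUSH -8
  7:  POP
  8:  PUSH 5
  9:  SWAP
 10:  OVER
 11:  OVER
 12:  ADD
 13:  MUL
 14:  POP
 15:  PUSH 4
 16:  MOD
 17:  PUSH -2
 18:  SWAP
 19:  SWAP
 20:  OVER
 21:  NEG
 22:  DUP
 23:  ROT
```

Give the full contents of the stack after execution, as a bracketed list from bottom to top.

[1, -1, -1, -2]

PUSH -6 -> -6
PUSH 11 -> -6 11
ADD     -> 5
PUSH -1 -> 5 -1
DIV     -> -5
PUSH -8 -> -5 -8
POP     -> -5
PUSH 5  -> -5 5
SWAP    -> 5 -5
OVER    -> 5 -5 5
OVER    -> 5 -5 5 -5
ADD     -> 5 -5 0
MUL     -> 5 0
POP     -> 5
PUSH 4  -> 5 4
MOD     -> 1
PUSH -2 -> 1 -2
SWAP    -> -2 1
SWAP    -> 1 -2
OVER    -> 1 -2 1
NEG     -> 1 -2 -1
DUP     -> 1 -2 -1 -1
ROT     -> 1 -1 -1 -2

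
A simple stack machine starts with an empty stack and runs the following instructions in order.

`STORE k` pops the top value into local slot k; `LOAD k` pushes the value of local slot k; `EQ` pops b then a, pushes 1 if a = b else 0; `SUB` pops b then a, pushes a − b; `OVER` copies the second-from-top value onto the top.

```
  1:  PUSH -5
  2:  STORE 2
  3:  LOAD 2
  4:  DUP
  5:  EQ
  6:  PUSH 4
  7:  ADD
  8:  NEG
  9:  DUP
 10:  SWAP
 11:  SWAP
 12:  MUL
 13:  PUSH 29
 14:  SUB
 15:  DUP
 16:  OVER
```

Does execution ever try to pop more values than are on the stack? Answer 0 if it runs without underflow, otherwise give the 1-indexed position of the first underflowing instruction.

PUSH -5 : -5
STORE 2 : (empty)
LOAD 2  : -5
DUP     : -5 -5
EQ      : 1
PUSH 4  : 1 4
ADD     : 5
NEG     : -5
DUP     : -5 -5
SWAP    : -5 -5
SWAP    : -5 -5
MUL     : 25
PUSH 29 : 25 29
SUB     : -4
DUP     : -4 -4
OVER    : -4 -4 -4

0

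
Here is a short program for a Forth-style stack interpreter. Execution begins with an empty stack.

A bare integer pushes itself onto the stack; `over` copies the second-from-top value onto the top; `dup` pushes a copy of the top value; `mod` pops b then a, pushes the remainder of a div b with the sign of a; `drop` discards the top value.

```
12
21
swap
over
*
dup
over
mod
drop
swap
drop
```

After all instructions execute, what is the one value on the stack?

12   → [12]
21   → [12, 21]
swap → [21, 12]
over → [21, 12, 21]
*    → [21, 252]
dup  → [21, 252, 252]
over → [21, 252, 252, 252]
mod  → [21, 252, 0]
drop → [21, 252]
swap → [252, 21]
drop → [252]

252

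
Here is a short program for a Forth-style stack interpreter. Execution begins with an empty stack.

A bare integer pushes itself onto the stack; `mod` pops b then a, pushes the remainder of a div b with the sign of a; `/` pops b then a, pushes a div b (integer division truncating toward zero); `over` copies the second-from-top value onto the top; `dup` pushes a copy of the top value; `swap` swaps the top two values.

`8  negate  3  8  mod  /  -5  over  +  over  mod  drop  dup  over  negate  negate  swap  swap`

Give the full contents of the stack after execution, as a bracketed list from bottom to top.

8      -> [8]
negate -> [-8]
3      -> [-8, 3]
8      -> [-8, 3, 8]
mod    -> [-8, 3]
/      -> [-2]
-5     -> [-2, -5]
over   -> [-2, -5, -2]
+      -> [-2, -7]
over   -> [-2, -7, -2]
mod    -> [-2, -1]
drop   -> [-2]
dup    -> [-2, -2]
over   -> [-2, -2, -2]
negate -> [-2, -2, 2]
negate -> [-2, -2, -2]
swap   -> [-2, -2, -2]
swap   -> [-2, -2, -2]

[-2, -2, -2]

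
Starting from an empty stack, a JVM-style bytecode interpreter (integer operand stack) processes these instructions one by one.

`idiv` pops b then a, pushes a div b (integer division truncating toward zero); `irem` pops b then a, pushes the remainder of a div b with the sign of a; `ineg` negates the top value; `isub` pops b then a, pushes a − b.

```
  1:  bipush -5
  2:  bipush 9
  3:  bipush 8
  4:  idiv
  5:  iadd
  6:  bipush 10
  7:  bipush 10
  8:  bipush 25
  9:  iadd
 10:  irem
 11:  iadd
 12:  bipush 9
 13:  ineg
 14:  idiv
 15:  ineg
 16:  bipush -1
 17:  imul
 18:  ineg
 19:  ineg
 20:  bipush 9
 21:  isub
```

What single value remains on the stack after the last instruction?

-9

bipush -5 → [-5]
bipush 9  → [-5, 9]
bipush 8  → [-5, 9, 8]
idiv      → [-5, 1]
iadd      → [-4]
bipush 10 → [-4, 10]
bipush 10 → [-4, 10, 10]
bipush 25 → [-4, 10, 10, 25]
iadd      → [-4, 10, 35]
irem      → [-4, 10]
iadd      → [6]
bipush 9  → [6, 9]
ineg      → [6, -9]
idiv      → [0]
ineg      → [0]
bipush -1 → [0, -1]
imul      → [0]
ineg      → [0]
ineg      → [0]
bipush 9  → [0, 9]
isub      → [-9]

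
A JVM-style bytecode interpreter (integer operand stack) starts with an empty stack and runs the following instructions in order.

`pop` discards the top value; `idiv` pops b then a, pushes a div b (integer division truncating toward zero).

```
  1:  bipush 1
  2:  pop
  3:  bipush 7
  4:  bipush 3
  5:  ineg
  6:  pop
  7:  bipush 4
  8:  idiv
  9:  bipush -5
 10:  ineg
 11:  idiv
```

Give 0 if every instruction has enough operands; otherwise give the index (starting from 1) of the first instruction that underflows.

bipush 1   1
pop        (empty)
bipush 7   7
bipush 3   7 3
ineg       7 -3
pop        7
bipush 4   7 4
idiv       1
bipush -5  1 -5
ineg       1 5
idiv       0

0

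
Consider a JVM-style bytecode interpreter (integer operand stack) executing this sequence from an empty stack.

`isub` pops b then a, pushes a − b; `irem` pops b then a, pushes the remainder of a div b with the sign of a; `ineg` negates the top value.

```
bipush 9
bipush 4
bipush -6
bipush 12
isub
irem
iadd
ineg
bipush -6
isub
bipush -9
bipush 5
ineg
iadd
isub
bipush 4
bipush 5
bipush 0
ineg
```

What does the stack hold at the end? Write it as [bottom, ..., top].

[7, 4, 5, 0]

bipush 9  -> [9]
bipush 4  -> [9, 4]
bipush -6 -> [9, 4, -6]
bipush 12 -> [9, 4, -6, 12]
isub      -> [9, 4, -18]
irem      -> [9, 4]
iadd      -> [13]
ineg      -> [-13]
bipush -6 -> [-13, -6]
isub      -> [-7]
bipush -9 -> [-7, -9]
bipush 5  -> [-7, -9, 5]
ineg      -> [-7, -9, -5]
iadd      -> [-7, -14]
isub      -> [7]
bipush 4  -> [7, 4]
bipush 5  -> [7, 4, 5]
bipush 0  -> [7, 4, 5, 0]
ineg      -> [7, 4, 5, 0]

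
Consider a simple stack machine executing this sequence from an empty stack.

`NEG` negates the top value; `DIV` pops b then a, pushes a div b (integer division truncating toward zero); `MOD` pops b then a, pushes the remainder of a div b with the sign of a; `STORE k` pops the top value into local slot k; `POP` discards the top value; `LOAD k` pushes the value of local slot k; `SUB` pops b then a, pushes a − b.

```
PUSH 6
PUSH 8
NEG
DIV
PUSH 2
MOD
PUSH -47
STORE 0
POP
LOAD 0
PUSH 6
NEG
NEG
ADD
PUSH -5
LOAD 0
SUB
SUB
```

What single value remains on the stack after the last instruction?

-83

PUSH 6    [6]
PUSH 8    [6, 8]
NEG       [6, -8]
DIV       [0]
PUSH 2    [0, 2]
MOD       [0]
PUSH -47  [0, -47]
STORE 0   [0]
POP       []
LOAD 0    [-47]
PUSH 6    [-47, 6]
NEG       [-47, -6]
NEG       [-47, 6]
ADD       [-41]
PUSH -5   [-41, -5]
LOAD 0    [-41, -5, -47]
SUB       [-41, 42]
SUB       [-83]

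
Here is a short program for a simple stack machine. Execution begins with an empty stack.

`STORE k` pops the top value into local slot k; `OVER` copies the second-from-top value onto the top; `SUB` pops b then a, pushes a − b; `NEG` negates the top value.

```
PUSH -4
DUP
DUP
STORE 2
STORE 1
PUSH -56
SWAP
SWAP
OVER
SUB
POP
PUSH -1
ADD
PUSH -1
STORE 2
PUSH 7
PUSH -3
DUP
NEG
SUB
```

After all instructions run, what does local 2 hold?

-1

PUSH -4  : -4
DUP      : -4 -4
DUP      : -4 -4 -4
STORE 2  : -4 -4
STORE 1  : -4
PUSH -56 : -4 -56
SWAP     : -56 -4
SWAP     : -4 -56
OVER     : -4 -56 -4
SUB      : -4 -52
POP      : -4
PUSH -1  : -4 -1
ADD      : -5
PUSH -1  : -5 -1
STORE 2  : -5
PUSH 7   : -5 7
PUSH -3  : -5 7 -3
DUP      : -5 7 -3 -3
NEG      : -5 7 -3 3
SUB      : -5 7 -6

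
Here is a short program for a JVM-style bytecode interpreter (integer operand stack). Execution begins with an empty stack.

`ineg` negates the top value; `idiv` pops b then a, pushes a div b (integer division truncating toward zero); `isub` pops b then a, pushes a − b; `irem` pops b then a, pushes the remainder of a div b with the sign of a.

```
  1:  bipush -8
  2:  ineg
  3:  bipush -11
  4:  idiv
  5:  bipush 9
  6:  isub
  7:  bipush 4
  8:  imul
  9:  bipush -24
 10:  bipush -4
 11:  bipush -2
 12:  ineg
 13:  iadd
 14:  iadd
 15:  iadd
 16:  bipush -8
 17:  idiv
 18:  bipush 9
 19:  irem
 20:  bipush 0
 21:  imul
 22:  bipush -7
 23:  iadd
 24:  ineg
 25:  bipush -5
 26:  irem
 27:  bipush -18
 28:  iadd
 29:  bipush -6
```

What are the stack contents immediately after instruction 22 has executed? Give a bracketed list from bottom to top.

[0, -7]

bipush -8  : -8
ineg       : 8
bipush -11 : 8 -11
idiv       : 0
bipush 9   : 0 9
isub       : -9
bipush 4   : -9 4
imul       : -36
bipush -24 : -36 -24
bipush -4  : -36 -24 -4
bipush -2  : -36 -24 -4 -2
ineg       : -36 -24 -4 2
iadd       : -36 -24 -2
iadd       : -36 -26
iadd       : -62
bipush -8  : -62 -8
idiv       : 7
bipush 9   : 7 9
irem       : 7
bipush 0   : 7 0
imul       : 0
bipush -7  : 0 -7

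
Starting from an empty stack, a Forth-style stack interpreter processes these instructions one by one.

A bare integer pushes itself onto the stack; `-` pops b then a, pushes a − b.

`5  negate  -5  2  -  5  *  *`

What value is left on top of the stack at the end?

5      -> [5]
negate -> [-5]
-5     -> [-5, -5]
2      -> [-5, -5, 2]
-      -> [-5, -7]
5      -> [-5, -7, 5]
*      -> [-5, -35]
*      -> [175]

175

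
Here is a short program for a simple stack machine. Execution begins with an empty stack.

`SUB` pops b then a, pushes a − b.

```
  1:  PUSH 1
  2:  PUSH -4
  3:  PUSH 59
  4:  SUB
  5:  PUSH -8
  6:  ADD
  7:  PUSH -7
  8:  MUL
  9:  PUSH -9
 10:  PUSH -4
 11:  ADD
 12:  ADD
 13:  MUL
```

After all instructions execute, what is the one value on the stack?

484

PUSH 1  → [1]
PUSH -4 → [1, -4]
PUSH 59 → [1, -4, 59]
SUB     → [1, -63]
PUSH -8 → [1, -63, -8]
ADD     → [1, -71]
PUSH -7 → [1, -71, -7]
MUL     → [1, 497]
PUSH -9 → [1, 497, -9]
PUSH -4 → [1, 497, -9, -4]
ADD     → [1, 497, -13]
ADD     → [1, 484]
MUL     → [484]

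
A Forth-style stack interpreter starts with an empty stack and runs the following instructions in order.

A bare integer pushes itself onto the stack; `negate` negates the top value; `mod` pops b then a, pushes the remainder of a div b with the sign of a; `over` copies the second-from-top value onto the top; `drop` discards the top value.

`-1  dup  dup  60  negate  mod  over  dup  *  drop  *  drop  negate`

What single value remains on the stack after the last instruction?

1

-1     -> [-1]
dup    -> [-1, -1]
dup    -> [-1, -1, -1]
60     -> [-1, -1, -1, 60]
negate -> [-1, -1, -1, -60]
mod    -> [-1, -1, -1]
over   -> [-1, -1, -1, -1]
dup    -> [-1, -1, -1, -1, -1]
*      -> [-1, -1, -1, 1]
drop   -> [-1, -1, -1]
*      -> [-1, 1]
drop   -> [-1]
negate -> [1]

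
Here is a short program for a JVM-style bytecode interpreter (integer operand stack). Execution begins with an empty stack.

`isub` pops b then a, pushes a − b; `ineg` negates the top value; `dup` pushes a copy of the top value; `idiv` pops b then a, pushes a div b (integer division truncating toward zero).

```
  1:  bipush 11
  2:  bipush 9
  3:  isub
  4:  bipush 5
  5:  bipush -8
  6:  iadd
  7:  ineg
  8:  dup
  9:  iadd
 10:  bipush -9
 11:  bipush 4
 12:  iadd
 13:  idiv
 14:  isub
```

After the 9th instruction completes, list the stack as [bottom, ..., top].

bipush 11 → [11]
bipush 9  → [11, 9]
isub      → [2]
bipush 5  → [2, 5]
bipush -8 → [2, 5, -8]
iadd      → [2, -3]
ineg      → [2, 3]
dup       → [2, 3, 3]
iadd      → [2, 6]

[2, 6]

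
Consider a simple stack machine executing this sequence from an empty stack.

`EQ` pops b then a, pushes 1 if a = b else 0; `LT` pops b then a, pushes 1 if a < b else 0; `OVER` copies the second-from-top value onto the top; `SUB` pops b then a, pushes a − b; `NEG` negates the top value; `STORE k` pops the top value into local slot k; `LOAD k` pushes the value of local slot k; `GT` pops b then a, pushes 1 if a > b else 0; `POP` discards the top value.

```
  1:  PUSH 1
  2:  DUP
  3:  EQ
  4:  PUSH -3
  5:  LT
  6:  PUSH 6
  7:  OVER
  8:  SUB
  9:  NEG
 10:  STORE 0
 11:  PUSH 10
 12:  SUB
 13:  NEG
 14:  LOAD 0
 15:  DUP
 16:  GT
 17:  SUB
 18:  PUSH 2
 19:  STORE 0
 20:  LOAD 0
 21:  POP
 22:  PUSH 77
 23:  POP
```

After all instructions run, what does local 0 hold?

2

PUSH 1   1
DUP      1 1
EQ       1
PUSH -3  1 -3
LT       0
PUSH 6   0 6
OVER     0 6 0
SUB      0 6
NEG      0 -6
STORE 0  0
PUSH 10  0 10
SUB      -10
NEG      10
LOAD 0   10 -6
DUP      10 -6 -6
GT       10 0
SUB      10
PUSH 2   10 2
STORE 0  10
LOAD 0   10 2
POP      10
PUSH 77  10 77
POP      10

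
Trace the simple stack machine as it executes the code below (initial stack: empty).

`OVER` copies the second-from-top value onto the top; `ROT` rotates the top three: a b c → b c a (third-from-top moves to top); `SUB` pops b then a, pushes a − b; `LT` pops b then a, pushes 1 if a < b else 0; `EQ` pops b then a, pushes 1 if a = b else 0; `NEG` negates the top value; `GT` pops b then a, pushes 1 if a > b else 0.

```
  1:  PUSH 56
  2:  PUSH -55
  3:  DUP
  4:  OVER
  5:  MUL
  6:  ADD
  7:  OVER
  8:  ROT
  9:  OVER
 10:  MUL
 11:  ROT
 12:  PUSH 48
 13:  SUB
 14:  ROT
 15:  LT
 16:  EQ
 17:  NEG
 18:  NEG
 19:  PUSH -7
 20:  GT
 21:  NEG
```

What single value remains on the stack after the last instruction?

-1

PUSH 56  : 56
PUSH -55 : 56 -55
DUP      : 56 -55 -55
OVER     : 56 -55 -55 -55
MUL      : 56 -55 3025
ADD      : 56 2970
OVER     : 56 2970 56
ROT      : 2970 56 56
OVER     : 2970 56 56 56
MUL      : 2970 56 3136
ROT      : 56 3136 2970
PUSH 48  : 56 3136 2970 48
SUB      : 56 3136 2922
ROT      : 3136 2922 56
LT       : 3136 0
EQ       : 0
NEG      : 0
NEG      : 0
PUSH -7  : 0 -7
GT       : 1
NEG      : -1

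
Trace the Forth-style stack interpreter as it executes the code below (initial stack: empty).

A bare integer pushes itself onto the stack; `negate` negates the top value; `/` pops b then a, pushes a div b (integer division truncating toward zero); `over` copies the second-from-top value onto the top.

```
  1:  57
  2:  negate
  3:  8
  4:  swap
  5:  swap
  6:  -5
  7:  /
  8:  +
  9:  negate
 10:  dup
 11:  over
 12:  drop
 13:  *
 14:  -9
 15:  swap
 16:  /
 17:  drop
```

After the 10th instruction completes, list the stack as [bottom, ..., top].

[58, 58]

57     → [57]
negate → [-57]
8      → [-57, 8]
swap   → [8, -57]
swap   → [-57, 8]
-5     → [-57, 8, -5]
/      → [-57, -1]
+      → [-58]
negate → [58]
dup    → [58, 58]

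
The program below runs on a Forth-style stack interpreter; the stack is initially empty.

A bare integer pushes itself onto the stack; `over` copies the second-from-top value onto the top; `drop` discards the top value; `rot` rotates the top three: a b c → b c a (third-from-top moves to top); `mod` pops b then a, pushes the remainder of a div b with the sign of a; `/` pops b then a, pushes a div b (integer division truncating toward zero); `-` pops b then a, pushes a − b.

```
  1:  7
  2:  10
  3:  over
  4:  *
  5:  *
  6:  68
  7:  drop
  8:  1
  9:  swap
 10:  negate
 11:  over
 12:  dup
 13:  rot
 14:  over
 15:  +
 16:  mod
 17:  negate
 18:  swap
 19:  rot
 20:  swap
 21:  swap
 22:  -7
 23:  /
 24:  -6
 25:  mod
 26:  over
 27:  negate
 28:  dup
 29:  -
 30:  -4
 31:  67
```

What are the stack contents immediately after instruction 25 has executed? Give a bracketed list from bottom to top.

7      -> [7]
10     -> [7, 10]
over   -> [7, 10, 7]
*      -> [7, 70]
*      -> [490]
68     -> [490, 68]
drop   -> [490]
1      -> [490, 1]
swap   -> [1, 490]
negate -> [1, -490]
over   -> [1, -490, 1]
dup    -> [1, -490, 1, 1]
rot    -> [1, 1, 1, -490]
over   -> [1, 1, 1, -490, 1]
+      -> [1, 1, 1, -489]
mod    -> [1, 1, 1]
negate -> [1, 1, -1]
swap   -> [1, -1, 1]
rot    -> [-1, 1, 1]
swap   -> [-1, 1, 1]
swap   -> [-1, 1, 1]
-7     -> [-1, 1, 1, -7]
/      -> [-1, 1, 0]
-6     -> [-1, 1, 0, -6]
mod    -> [-1, 1, 0]

[-1, 1, 0]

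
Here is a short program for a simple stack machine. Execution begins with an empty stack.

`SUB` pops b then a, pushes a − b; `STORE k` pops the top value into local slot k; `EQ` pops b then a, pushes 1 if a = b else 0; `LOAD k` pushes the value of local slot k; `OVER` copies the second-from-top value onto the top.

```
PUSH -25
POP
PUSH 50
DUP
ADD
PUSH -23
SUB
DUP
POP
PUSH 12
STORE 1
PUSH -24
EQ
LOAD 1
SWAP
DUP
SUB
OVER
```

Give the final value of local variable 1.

12

PUSH -25 -> -25
POP      -> (empty)
PUSH 50  -> 50
DUP      -> 50 50
ADD      -> 100
PUSH -23 -> 100 -23
SUB      -> 123
DUP      -> 123 123
POP      -> 123
PUSH 12  -> 123 12
STORE 1  -> 123
PUSH -24 -> 123 -24
EQ       -> 0
LOAD 1   -> 0 12
SWAP     -> 12 0
DUP      -> 12 0 0
SUB      -> 12 0
OVER     -> 12 0 12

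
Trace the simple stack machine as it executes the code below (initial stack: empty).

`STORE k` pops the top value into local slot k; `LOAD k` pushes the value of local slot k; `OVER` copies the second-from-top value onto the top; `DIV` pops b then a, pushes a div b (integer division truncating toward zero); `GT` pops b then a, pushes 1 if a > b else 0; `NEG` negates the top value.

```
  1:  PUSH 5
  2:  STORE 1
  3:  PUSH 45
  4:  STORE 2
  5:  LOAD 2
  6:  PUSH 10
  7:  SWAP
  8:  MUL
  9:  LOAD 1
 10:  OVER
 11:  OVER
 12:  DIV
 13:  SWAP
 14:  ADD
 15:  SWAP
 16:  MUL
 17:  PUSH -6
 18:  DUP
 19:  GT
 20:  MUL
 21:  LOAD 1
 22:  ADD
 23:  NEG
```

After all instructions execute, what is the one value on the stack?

-5

PUSH 5  → 5
STORE 1 → (empty)
PUSH 45 → 45
STORE 2 → (empty)
LOAD 2  → 45
PUSH 10 → 45 10
SWAP    → 10 45
MUL     → 450
LOAD 1  → 450 5
OVER    → 450 5 450
OVER    → 450 5 450 5
DIV     → 450 5 90
SWAP    → 450 90 5
ADD     → 450 95
SWAP    → 95 450
MUL     → 42750
PUSH -6 → 42750 -6
DUP     → 42750 -6 -6
GT      → 42750 0
MUL     → 0
LOAD 1  → 0 5
ADD     → 5
NEG     → -5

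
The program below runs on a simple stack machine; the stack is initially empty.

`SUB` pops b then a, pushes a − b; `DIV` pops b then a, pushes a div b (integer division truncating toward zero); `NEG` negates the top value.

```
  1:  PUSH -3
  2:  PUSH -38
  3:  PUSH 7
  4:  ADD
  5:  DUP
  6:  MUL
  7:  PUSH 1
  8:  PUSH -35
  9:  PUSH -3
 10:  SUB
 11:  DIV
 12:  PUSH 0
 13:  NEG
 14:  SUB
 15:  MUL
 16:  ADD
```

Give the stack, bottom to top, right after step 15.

PUSH -3   [-3]
PUSH -38  [-3, -38]
PUSH 7    [-3, -38, 7]
ADD       [-3, -31]
DUP       [-3, -31, -31]
MUL       [-3, 961]
PUSH 1    [-3, 961, 1]
PUSH -35  [-3, 961, 1, -35]
PUSH -3   [-3, 961, 1, -35, -3]
SUB       [-3, 961, 1, -32]
DIV       [-3, 961, 0]
PUSH 0    [-3, 961, 0, 0]
NEG       [-3, 961, 0, 0]
SUB       [-3, 961, 0]
MUL       [-3, 0]

[-3, 0]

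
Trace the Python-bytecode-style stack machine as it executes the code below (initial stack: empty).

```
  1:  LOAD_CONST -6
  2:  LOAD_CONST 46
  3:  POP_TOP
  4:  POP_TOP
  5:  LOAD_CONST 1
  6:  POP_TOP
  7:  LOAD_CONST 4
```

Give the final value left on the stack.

4

LOAD_CONST -6 : -6
LOAD_CONST 46 : -6 46
POP_TOP       : -6
POP_TOP       : (empty)
LOAD_CONST 1  : 1
POP_TOP       : (empty)
LOAD_CONST 4  : 4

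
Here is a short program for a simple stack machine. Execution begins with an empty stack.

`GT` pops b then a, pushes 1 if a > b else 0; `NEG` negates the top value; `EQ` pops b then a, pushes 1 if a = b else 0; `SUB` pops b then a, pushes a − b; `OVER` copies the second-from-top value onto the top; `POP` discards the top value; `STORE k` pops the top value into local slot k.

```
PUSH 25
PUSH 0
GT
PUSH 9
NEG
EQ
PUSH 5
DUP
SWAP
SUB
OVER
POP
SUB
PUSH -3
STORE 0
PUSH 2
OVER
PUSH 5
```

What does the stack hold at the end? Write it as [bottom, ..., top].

[0, 2, 0, 5]

PUSH 25 : 25
PUSH 0  : 25 0
GT      : 1
PUSH 9  : 1 9
NEG     : 1 -9
EQ      : 0
PUSH 5  : 0 5
DUP     : 0 5 5
SWAP    : 0 5 5
SUB     : 0 0
OVER    : 0 0 0
POP     : 0 0
SUB     : 0
PUSH -3 : 0 -3
STORE 0 : 0
PUSH 2  : 0 2
OVER    : 0 2 0
PUSH 5  : 0 2 0 5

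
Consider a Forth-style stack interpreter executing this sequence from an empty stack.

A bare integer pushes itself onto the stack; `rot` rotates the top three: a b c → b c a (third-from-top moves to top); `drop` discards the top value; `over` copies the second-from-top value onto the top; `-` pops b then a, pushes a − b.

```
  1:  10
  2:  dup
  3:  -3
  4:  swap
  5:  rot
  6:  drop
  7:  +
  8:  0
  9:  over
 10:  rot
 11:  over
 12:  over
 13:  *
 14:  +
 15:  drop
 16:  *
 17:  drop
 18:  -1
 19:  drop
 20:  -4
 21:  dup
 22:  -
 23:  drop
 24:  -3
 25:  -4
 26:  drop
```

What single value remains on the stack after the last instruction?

10   -> 10
dup  -> 10 10
-3   -> 10 10 -3
swap -> 10 -3 10
rot  -> -3 10 10
drop -> -3 10
+    -> 7
0    -> 7 0
over -> 7 0 7
rot  -> 0 7 7
over -> 0 7 7 7
over -> 0 7 7 7 7
*    -> 0 7 7 49
+    -> 0 7 56
drop -> 0 7
*    -> 0
drop -> (empty)
-1   -> -1
drop -> (empty)
-4   -> -4
dup  -> -4 -4
-    -> 0
drop -> (empty)
-3   -> -3
-4   -> -3 -4
drop -> -3

-3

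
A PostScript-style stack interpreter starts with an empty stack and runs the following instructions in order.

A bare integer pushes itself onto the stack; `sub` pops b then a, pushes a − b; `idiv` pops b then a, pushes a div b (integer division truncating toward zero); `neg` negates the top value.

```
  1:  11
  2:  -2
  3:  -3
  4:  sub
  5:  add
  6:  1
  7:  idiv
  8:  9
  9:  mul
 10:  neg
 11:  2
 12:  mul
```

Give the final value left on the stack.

11   -> 11
-2   -> 11 -2
-3   -> 11 -2 -3
sub  -> 11 1
add  -> 12
1    -> 12 1
idiv -> 12
9    -> 12 9
mul  -> 108
neg  -> -108
2    -> -108 2
mul  -> -216

-216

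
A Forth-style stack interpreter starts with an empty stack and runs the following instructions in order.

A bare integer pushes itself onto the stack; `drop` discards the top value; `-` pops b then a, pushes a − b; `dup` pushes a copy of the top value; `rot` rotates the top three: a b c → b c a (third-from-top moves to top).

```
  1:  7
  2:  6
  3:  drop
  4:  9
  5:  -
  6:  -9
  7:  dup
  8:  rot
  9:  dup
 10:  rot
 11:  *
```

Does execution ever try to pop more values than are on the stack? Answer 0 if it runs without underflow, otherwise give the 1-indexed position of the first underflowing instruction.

7    → [7]
6    → [7, 6]
drop → [7]
9    → [7, 9]
-    → [-2]
-9   → [-2, -9]
dup  → [-2, -9, -9]
rot  → [-9, -9, -2]
dup  → [-9, -9, -2, -2]
rot  → [-9, -2, -2, -9]
*    → [-9, -2, 18]

0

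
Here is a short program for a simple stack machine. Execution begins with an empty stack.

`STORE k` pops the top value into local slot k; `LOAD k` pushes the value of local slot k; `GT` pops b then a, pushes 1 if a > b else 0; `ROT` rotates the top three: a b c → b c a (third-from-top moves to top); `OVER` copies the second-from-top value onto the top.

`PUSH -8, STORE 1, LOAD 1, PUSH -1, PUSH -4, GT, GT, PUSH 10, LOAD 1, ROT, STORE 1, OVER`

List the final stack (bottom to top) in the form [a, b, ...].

[10, -8, 10]

PUSH -8 : [-8]
STORE 1 : []
LOAD 1  : [-8]
PUSH -1 : [-8, -1]
PUSH -4 : [-8, -1, -4]
GT      : [-8, 1]
GT      : [0]
PUSH 10 : [0, 10]
LOAD 1  : [0, 10, -8]
ROT     : [10, -8, 0]
STORE 1 : [10, -8]
OVER    : [10, -8, 10]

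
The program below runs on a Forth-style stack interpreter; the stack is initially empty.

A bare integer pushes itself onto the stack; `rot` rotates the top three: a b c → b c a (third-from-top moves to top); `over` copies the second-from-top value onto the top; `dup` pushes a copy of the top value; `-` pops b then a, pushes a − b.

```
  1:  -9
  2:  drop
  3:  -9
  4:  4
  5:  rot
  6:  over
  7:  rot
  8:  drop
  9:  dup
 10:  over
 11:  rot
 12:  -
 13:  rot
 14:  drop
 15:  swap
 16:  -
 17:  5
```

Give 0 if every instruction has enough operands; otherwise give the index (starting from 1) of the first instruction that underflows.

-9   → [-9]
drop → []
-9   → [-9]
4    → [-9, 4]
rot  — needs 3 operands, stack has 2 → underflow

5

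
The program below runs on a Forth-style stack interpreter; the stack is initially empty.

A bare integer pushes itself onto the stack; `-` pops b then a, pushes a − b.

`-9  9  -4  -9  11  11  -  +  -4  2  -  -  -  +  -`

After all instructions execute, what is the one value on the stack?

-17

-9 -> -9
9  -> -9 9
-4 -> -9 9 -4
-9 -> -9 9 -4 -9
11 -> -9 9 -4 -9 11
11 -> -9 9 -4 -9 11 11
-  -> -9 9 -4 -9 0
+  -> -9 9 -4 -9
-4 -> -9 9 -4 -9 -4
2  -> -9 9 -4 -9 -4 2
-  -> -9 9 -4 -9 -6
-  -> -9 9 -4 -3
-  -> -9 9 -1
+  -> -9 8
-  -> -17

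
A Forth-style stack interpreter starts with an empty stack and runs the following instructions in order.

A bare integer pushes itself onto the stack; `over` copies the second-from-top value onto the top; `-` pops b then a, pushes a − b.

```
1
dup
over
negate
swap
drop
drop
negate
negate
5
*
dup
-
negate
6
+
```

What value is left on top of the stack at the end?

1      -> [1]
dup    -> [1, 1]
over   -> [1, 1, 1]
negate -> [1, 1, -1]
swap   -> [1, -1, 1]
drop   -> [1, -1]
drop   -> [1]
negate -> [-1]
negate -> [1]
5      -> [1, 5]
*      -> [5]
dup    -> [5, 5]
-      -> [0]
negate -> [0]
6      -> [0, 6]
+      -> [6]

6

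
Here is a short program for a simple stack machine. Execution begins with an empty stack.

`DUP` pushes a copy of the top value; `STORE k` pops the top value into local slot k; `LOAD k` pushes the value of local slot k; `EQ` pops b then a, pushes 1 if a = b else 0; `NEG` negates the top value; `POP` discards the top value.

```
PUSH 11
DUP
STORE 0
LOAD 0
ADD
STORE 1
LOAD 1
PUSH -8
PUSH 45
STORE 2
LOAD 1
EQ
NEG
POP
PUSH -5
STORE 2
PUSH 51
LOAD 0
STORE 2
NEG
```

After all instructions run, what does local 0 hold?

11

PUSH 11 -> 11
DUP     -> 11 11
STORE 0 -> 11
LOAD 0  -> 11 11
ADD     -> 22
STORE 1 -> (empty)
LOAD 1  -> 22
PUSH -8 -> 22 -8
PUSH 45 -> 22 -8 45
STORE 2 -> 22 -8
LOAD 1  -> 22 -8 22
EQ      -> 22 0
NEG     -> 22 0
POP     -> 22
PUSH -5 -> 22 -5
STORE 2 -> 22
PUSH 51 -> 22 51
LOAD 0  -> 22 51 11
STORE 2 -> 22 51
NEG     -> 22 -51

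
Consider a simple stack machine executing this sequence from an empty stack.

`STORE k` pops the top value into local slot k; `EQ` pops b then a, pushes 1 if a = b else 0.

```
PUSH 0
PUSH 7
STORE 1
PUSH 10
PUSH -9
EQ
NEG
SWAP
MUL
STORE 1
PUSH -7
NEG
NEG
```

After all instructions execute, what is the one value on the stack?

-7

PUSH 0  : 0
PUSH 7  : 0 7
STORE 1 : 0
PUSH 10 : 0 10
PUSH -9 : 0 10 -9
EQ      : 0 0
NEG     : 0 0
SWAP    : 0 0
MUL     : 0
STORE 1 : (empty)
PUSH -7 : -7
NEG     : 7
NEG     : -7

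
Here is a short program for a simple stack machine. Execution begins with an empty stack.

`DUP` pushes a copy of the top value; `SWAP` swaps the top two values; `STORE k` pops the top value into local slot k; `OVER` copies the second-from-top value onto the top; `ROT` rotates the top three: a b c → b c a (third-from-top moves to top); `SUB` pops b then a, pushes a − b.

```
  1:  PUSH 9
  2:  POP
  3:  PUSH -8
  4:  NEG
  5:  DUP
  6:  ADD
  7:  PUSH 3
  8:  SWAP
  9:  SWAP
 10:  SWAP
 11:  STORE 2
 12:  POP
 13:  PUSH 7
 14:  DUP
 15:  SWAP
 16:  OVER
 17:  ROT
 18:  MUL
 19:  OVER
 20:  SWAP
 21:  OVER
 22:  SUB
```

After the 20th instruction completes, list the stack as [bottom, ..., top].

[7, 7, 49]

PUSH 9  : 9
POP     : (empty)
PUSH -8 : -8
NEG     : 8
DUP     : 8 8
ADD     : 16
PUSH 3  : 16 3
SWAP    : 3 16
SWAP    : 16 3
SWAP    : 3 16
STORE 2 : 3
POP     : (empty)
PUSH 7  : 7
DUP     : 7 7
SWAP    : 7 7
OVER    : 7 7 7
ROT     : 7 7 7
MUL     : 7 49
OVER    : 7 49 7
SWAP    : 7 7 49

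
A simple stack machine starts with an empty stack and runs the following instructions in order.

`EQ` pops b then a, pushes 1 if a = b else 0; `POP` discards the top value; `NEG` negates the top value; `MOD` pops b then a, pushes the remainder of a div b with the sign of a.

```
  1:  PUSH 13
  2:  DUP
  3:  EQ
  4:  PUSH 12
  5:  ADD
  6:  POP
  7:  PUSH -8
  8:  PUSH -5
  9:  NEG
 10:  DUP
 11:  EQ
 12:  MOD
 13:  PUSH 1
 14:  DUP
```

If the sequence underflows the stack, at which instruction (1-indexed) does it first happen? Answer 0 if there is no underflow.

PUSH 13  13
DUP      13 13
EQ       1
PUSH 12  1 12
ADD      13
POP      (empty)
PUSH -8  -8
PUSH -5  -8 -5
NEG      -8 5
DUP      -8 5 5
EQ       -8 1
MOD      0
PUSH 1   0 1
DUP      0 1 1

0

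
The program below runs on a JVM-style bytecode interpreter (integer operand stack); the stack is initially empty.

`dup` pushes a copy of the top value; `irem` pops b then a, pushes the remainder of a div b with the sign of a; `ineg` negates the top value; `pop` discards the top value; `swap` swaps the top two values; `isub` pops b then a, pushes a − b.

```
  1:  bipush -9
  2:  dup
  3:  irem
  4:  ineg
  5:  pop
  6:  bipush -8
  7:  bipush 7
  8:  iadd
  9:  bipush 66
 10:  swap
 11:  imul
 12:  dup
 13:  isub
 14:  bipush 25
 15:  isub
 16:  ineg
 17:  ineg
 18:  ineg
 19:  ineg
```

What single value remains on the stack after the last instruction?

-25

bipush -9 : -9
dup       : -9 -9
irem      : 0
ineg      : 0
pop       : (empty)
bipush -8 : -8
bipush 7  : -8 7
iadd      : -1
bipush 66 : -1 66
swap      : 66 -1
imul      : -66
dup       : -66 -66
isub      : 0
bipush 25 : 0 25
isub      : -25
ineg      : 25
ineg      : -25
ineg      : 25
ineg      : -25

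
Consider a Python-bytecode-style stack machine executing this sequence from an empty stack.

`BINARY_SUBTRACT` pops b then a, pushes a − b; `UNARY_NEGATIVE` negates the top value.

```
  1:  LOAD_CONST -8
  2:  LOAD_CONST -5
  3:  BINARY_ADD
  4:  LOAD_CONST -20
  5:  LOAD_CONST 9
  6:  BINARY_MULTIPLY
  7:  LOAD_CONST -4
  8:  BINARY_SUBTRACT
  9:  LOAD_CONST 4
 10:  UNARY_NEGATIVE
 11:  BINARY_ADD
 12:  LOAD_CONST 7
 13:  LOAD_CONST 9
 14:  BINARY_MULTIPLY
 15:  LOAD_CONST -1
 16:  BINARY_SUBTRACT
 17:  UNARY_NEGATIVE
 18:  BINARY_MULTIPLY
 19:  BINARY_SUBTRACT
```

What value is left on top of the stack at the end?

LOAD_CONST -8    -8
LOAD_CONST -5    -8 -5
BINARY_ADD       -13
LOAD_CONST -20   -13 -20
LOAD_CONST 9     -13 -20 9
BINARY_MULTIPLY  -13 -180
LOAD_CONST -4    -13 -180 -4
BINARY_SUBTRACT  -13 -176
LOAD_CONST 4     -13 -176 4
UNARY_NEGATIVE   -13 -176 -4
BINARY_ADD       -13 -180
LOAD_CONST 7     -13 -180 7
LOAD_CONST 9     -13 -180 7 9
BINARY_MULTIPLY  -13 -180 63
LOAD_CONST -1    -13 -180 63 -1
BINARY_SUBTRACT  -13 -180 64
UNARY_NEGATIVE   -13 -180 -64
BINARY_MULTIPLY  -13 11520
BINARY_SUBTRACT  -11533

-11533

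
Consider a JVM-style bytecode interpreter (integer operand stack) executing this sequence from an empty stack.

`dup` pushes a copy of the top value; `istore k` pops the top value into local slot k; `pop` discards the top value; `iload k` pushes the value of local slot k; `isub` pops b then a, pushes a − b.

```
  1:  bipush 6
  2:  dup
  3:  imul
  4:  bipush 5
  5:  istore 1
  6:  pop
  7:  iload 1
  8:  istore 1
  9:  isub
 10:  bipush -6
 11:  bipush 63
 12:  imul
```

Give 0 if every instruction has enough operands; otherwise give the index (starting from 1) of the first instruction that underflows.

bipush 6  6
dup       6 6
imul      36
bipush 5  36 5
istore 1  36
pop       (empty)
iload 1   5
istore 1  (empty)
isub  — needs 2 operands, stack has 0 → underflow

9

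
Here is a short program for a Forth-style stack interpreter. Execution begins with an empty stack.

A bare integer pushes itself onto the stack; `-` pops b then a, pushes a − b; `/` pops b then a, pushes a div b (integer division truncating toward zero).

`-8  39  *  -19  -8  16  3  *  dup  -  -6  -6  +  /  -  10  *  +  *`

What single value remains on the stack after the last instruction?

30888

-8  → [-8]
39  → [-8, 39]
*   → [-312]
-19 → [-312, -19]
-8  → [-312, -19, -8]
16  → [-312, -19, -8, 16]
3   → [-312, -19, -8, 16, 3]
*   → [-312, -19, -8, 48]
dup → [-312, -19, -8, 48, 48]
-   → [-312, -19, -8, 0]
-6  → [-312, -19, -8, 0, -6]
-6  → [-312, -19, -8, 0, -6, -6]
+   → [-312, -19, -8, 0, -12]
/   → [-312, -19, -8, 0]
-   → [-312, -19, -8]
10  → [-312, -19, -8, 10]
*   → [-312, -19, -80]
+   → [-312, -99]
*   → [30888]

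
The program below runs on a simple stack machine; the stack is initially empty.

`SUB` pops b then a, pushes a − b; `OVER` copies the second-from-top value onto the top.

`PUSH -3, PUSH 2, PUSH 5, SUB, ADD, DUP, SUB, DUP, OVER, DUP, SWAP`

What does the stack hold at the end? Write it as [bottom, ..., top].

PUSH -3 -> -3
PUSH 2  -> -3 2
PUSH 5  -> -3 2 5
SUB     -> -3 -3
ADD     -> -6
DUP     -> -6 -6
SUB     -> 0
DUP     -> 0 0
OVER    -> 0 0 0
DUP     -> 0 0 0 0
SWAP    -> 0 0 0 0

[0, 0, 0, 0]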